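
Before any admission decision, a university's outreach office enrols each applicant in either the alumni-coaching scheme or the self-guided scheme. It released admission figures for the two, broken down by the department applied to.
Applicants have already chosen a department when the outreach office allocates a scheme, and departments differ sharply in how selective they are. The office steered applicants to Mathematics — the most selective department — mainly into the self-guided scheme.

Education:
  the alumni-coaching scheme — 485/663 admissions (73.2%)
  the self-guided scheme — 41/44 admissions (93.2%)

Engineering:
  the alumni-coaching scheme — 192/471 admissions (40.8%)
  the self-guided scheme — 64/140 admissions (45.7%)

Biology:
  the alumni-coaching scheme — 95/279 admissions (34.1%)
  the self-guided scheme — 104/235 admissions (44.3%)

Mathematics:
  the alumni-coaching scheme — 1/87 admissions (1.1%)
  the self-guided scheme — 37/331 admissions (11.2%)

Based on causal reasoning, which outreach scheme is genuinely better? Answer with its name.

the self-guided scheme

Within every department level the self-guided scheme has the higher rate, yet pooled the alumni-coaching scheme does — Simpson's reversal.
The imbalance in department arose from how applicants were allocated, not from anything the outreach scheme did; and department independently affects the outcome. The pooled gap is confounded — condition on department.
Within each level — Education: 73.2% vs 93.2%; Engineering: 40.8% vs 45.7%; Biology: 34.1% vs 44.3%; Mathematics: 1.1% vs 11.2% — the self-guided scheme is higher every time.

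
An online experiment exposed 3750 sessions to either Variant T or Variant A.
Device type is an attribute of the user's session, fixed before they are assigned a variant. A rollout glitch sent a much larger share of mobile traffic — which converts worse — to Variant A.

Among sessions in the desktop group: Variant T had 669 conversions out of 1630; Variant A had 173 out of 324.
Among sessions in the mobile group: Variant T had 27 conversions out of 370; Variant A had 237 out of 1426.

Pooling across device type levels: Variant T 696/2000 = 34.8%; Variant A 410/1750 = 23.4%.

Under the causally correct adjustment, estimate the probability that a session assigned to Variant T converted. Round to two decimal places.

0.25

Device type differs across variants for reasons unrelated to any effect of the variant itself, and it separately predicts the outcome — a classic confounder. We must compare within device type levels.
Standardising Variant T to the population device type mix: 0.521·669/1630 + 0.479·27/370 = 0.249.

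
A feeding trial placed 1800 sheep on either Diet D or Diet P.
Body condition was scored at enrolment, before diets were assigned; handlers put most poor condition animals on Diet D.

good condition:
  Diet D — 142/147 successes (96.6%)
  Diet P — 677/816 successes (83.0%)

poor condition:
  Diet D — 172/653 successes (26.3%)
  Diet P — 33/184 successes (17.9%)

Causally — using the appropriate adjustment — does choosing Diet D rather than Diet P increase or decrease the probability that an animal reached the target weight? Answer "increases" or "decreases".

Within every starting body condition level Diet D has the higher rate, yet pooled Diet P does — Simpson's reversal.
The imbalance in starting body condition arose from how sheep were allocated, not from anything the diet did; and starting body condition independently affects the outcome. The pooled gap is confounded — condition on starting body condition.
Within each level — good condition: 96.6% vs 83.0%; poor condition: 26.3% vs 17.9% — Diet D is higher every time.

increases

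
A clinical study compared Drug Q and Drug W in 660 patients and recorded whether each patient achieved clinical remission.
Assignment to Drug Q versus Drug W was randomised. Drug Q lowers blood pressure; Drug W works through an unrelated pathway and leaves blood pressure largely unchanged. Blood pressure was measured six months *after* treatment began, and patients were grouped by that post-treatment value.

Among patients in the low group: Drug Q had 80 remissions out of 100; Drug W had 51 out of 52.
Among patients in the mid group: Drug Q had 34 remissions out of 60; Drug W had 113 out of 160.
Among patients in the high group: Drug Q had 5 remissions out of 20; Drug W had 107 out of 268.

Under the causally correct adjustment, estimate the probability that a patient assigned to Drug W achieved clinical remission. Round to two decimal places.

0.56

Within every blood pressure level Drug W has the higher rate, yet pooled Drug Q does — Simpson's reversal.
Blood pressure here is a post-treatment variable shaped by the drug; conditioning on it would introduce bias rather than remove it. The overall comparison is the causal one.
So P(outcome | do(Drug W)) is just the pooled rate for Drug W: 271/480 = 0.565.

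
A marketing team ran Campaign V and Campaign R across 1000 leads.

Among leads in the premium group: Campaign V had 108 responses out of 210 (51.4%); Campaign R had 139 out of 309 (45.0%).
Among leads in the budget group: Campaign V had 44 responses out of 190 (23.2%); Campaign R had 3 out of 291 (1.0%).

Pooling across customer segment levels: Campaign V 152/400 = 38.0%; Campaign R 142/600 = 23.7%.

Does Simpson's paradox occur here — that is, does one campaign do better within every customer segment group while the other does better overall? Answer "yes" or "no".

Within each customer segment level (premium 51.4% vs 45.0%; budget 23.2% vs 1.0%), Campaign V has the higher rate every time. Pooled: 38.0% vs 23.7% — Campaign V has the higher rate overall. They agree.

no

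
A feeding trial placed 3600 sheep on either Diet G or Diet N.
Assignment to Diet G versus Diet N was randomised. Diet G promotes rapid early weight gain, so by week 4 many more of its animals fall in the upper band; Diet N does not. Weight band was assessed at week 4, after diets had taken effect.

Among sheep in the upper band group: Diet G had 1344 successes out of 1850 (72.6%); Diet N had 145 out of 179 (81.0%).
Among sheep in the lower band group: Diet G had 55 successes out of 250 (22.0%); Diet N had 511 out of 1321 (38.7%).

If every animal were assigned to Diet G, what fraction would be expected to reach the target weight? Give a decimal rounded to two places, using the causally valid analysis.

The week-4 weight band-specific comparison favours Diet N throughout, but the pooled figures favour Diet G. The question is whether to condition on week-4 weight band.
Week-4 weight band is recorded after the diet and is itself shifted by it — it sits on the causal path from diet to outcome. Conditioning on a mediator would strip out part of the effect we want; the pooled comparison gives the total causal effect.
So P(outcome | do(Diet G)) is just the pooled rate for Diet G: 1399/2100 = 0.666.

0.67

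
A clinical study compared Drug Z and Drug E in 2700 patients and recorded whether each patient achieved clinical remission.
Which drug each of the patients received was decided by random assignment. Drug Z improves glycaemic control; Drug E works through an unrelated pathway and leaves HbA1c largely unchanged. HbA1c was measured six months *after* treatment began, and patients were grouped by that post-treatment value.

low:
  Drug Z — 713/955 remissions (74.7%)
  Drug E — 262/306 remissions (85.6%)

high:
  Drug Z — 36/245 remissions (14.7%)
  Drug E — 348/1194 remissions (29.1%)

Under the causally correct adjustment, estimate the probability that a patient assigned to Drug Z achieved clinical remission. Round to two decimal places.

Drug E is higher inside every HbA1c stratum but Drug Z is higher in aggregate. Whether to stratify depends on how HbA1c relates to the drug.
Because the drug influences HbA1c, HbA1c is a post-treatment mediator, not a confounder. Stratifying on it would bias the estimate; the causal effect is the crude pooled difference.
So P(outcome | do(Drug Z)) is just the pooled rate for Drug Z: 749/1200 = 0.624.

0.62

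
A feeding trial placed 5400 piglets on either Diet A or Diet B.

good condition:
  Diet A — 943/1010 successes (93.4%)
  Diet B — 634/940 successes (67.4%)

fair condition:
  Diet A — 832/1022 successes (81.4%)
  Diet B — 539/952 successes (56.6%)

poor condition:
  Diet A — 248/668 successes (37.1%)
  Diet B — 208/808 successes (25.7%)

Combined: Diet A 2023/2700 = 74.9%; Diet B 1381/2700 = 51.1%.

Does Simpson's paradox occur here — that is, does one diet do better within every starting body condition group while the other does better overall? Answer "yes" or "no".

Within each starting body condition level (good condition 93.4% vs 67.4%; fair condition 81.4% vs 56.6%; poor condition 37.1% vs 25.7%), Diet A has the higher rate every time. Pooled: 74.9% vs 51.1% — Diet A has the higher rate overall. They agree.

no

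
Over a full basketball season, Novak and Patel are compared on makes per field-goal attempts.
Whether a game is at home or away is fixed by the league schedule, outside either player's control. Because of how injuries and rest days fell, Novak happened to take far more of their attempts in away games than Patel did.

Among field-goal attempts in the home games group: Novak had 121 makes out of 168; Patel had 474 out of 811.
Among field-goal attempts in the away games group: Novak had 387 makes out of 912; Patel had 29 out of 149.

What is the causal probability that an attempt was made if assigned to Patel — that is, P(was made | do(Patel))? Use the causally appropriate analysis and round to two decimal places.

0.38

Within every game venue level Novak has the higher rate, yet pooled Patel does — Simpson's reversal.
Nothing the player does changes game venue; the imbalance is an allocation artefact. With game venue also predicting the outcome, the pooled figure is confounded, and the within-stratum comparison is the causal one.
Standardising Patel to the population game venue mix: 0.480·474/811 + 0.520·29/149 = 0.382.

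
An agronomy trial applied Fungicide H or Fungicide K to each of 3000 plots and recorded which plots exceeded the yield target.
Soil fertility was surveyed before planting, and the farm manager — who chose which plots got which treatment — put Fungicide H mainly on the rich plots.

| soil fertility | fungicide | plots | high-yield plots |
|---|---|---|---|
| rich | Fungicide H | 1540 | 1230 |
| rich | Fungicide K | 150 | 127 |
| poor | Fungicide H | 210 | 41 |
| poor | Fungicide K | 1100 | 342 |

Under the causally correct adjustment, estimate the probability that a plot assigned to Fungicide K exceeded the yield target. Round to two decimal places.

The soil fertility-specific comparison favours Fungicide K throughout, but the pooled figures favour Fungicide H. The question is whether to condition on soil fertility.
Soil fertility is set before the fungicide has any effect — it is not caused by the fungicide — and it independently drives the outcome. That makes it a confounder, so the causal comparison is within soil fertility levels.
Standardising Fungicide K to the population soil fertility mix: 0.563·127/150 + 0.437·342/1100 = 0.613.

0.61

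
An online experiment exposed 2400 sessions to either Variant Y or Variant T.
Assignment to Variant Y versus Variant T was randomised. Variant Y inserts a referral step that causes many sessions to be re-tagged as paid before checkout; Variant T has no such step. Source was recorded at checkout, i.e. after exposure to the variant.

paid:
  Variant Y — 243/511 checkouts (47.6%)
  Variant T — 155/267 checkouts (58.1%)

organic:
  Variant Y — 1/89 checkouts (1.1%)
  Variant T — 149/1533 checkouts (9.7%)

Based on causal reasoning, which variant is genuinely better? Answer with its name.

Variant Y

The stratified and pooled comparisons disagree (Variant T wins within each traffic source; Variant Y wins overall), so the answer turns on the causal role of traffic source.
The distribution of traffic source is itself part of what the variant does — it is an intermediate outcome. Holding it fixed would remove that part of the effect; the total effect is the pooled difference.
Pooled: Variant Y 40.7% vs Variant T 16.9%; Variant Y is higher overall.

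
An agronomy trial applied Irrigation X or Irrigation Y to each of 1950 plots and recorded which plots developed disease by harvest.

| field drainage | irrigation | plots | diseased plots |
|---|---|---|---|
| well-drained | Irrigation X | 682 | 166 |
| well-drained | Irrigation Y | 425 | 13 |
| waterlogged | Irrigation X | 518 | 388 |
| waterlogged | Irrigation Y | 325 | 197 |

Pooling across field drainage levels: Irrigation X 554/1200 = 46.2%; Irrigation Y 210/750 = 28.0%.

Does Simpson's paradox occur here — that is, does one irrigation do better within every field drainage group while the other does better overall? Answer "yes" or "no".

no

Within each field drainage level (well-drained 24.3% vs 3.1%; waterlogged 74.9% vs 60.6%), Irrigation Y has the lower rate every time. Pooled: 46.2% vs 28.0% — Irrigation Y has the lower rate overall. They agree.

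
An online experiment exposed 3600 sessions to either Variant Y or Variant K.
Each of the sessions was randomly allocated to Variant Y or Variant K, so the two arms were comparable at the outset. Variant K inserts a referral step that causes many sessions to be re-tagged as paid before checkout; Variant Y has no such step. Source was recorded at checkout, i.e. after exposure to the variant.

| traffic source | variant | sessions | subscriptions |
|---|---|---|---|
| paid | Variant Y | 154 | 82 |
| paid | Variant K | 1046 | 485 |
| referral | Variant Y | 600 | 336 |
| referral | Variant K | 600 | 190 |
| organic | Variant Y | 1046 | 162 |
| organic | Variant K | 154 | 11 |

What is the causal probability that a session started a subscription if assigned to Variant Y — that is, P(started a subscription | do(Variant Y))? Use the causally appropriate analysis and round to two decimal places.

0.32

Stratifying would compare variants among sessions the variants themselves sorted into traffic source groups — a form of selection on an intermediate. The unconditioned pooled rates give the total causal effect.
So P(outcome | do(Variant Y)) is just the pooled rate for Variant Y: 580/1800 = 0.322.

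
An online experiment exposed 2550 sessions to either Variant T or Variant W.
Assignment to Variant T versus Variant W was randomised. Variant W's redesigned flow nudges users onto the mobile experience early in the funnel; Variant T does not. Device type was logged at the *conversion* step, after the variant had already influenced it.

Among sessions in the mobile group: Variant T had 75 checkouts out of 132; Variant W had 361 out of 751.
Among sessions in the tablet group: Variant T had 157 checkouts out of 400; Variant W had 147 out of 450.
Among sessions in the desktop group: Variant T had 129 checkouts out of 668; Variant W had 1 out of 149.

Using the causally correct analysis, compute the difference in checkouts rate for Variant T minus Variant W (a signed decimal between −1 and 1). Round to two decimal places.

Stratifying would compare variants among sessions the variants themselves sorted into device type groups — a form of selection on an intermediate. The unconditioned pooled rates give the total causal effect.
The causal difference is the pooled difference: 0.301 − 0.377 = -0.076.

-0.08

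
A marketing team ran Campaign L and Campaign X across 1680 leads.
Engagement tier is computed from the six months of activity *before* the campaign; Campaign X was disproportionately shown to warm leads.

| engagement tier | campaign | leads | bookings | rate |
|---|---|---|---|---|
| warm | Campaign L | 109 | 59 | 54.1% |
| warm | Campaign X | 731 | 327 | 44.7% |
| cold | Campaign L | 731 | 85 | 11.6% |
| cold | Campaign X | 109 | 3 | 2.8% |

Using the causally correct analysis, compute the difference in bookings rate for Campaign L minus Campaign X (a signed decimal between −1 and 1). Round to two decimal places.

+0.09

Engagement tier satisfies the back-door criterion: it is not a descendant of the campaign, and it blocks the spurious path from campaign to outcome. Adjusting for it (i.e., using the within-engagement tier rates) gives the causal effect.
Adjusting over the population distribution of engagement tier: 0.500·(0.541−0.447) + 0.500·(0.116−0.028) = +0.091.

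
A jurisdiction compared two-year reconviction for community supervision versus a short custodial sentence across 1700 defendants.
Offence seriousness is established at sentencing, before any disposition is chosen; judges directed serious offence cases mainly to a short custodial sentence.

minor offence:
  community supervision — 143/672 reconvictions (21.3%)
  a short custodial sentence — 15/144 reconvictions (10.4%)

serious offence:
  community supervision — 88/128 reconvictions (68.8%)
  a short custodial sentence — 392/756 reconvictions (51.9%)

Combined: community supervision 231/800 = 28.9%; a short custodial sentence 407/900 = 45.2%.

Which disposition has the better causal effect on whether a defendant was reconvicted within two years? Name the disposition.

a short custodial sentence

The stratified and pooled comparisons disagree (a short custodial sentence wins within each offence seriousness; community supervision wins overall), so the answer turns on the causal role of offence seriousness.
Since offence seriousness is a pre-existing factor (not a product of the disposition) and it affects the outcome on its own, it is a confounder. The stratified rates, not the pooled rate, identify the causal effect.
Within each level — minor offence: 21.3% vs 10.4%; serious offence: 68.8% vs 51.9% — a short custodial sentence is lower every time.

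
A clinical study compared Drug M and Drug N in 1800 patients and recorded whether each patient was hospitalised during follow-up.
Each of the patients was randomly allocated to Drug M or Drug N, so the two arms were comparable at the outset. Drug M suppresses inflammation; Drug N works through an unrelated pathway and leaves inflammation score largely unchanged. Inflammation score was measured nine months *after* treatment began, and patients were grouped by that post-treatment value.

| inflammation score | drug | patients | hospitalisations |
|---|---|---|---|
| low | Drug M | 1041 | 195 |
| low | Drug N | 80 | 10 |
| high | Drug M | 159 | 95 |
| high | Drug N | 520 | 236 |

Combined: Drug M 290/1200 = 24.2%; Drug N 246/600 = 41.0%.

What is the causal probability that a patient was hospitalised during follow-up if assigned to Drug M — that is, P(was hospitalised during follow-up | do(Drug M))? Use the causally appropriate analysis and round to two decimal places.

0.24

The inflammation score-specific comparison favours Drug N throughout, but the pooled figures favour Drug M. The question is whether to condition on inflammation score.
Inflammation score here is a post-treatment variable shaped by the drug; conditioning on it would introduce bias rather than remove it. The overall comparison is the causal one.
So P(outcome | do(Drug M)) is just the pooled rate for Drug M: 290/1200 = 0.242.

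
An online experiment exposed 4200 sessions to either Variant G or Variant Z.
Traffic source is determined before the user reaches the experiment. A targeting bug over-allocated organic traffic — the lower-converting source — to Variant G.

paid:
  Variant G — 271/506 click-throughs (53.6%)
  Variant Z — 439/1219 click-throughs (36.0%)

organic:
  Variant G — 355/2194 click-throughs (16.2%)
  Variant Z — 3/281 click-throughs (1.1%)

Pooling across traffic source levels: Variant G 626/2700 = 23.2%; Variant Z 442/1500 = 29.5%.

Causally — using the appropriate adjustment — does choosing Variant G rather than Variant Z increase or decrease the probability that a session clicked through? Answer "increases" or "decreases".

increases

Nothing the variant does changes traffic source; the imbalance is an allocation artefact. With traffic source also predicting the outcome, the pooled figure is confounded, and the within-stratum comparison is the causal one.
Within each level — paid: 53.6% vs 36.0%; organic: 16.2% vs 1.1% — Variant G is higher every time.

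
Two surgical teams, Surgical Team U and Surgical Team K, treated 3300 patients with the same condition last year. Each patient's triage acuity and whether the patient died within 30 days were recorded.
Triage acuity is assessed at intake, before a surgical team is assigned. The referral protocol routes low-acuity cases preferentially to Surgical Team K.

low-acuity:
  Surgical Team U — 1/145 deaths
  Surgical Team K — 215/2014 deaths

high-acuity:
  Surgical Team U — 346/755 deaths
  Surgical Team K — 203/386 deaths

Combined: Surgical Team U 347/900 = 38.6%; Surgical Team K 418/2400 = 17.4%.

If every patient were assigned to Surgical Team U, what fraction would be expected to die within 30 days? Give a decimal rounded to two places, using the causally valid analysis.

Surgical Team U is lower inside every triage acuity stratum but Surgical Team K is lower in aggregate. Whether to stratify depends on how triage acuity relates to the surgical team.
Nothing the surgical team does changes triage acuity; the imbalance is an allocation artefact. With triage acuity also predicting the outcome, the pooled figure is confounded, and the within-stratum comparison is the causal one.
Standardising Surgical Team U to the population triage acuity mix: 0.654·1/145 + 0.346·346/755 = 0.163.

0.16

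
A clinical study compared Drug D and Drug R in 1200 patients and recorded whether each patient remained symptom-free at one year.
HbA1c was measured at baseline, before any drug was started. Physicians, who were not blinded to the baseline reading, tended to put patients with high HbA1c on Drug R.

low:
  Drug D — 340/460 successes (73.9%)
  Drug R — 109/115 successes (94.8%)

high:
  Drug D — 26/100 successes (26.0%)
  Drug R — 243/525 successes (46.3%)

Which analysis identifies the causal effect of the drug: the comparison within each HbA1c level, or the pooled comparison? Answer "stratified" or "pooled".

Here HbA1c is a common cause — it drives both which drug a case falls under and the outcome. The crude comparison mixes populations; the stratum-specific rates are the causally relevant ones.
Within each level — low: 73.9% vs 94.8%; high: 26.0% vs 46.3% — Drug R is higher every time.

stratified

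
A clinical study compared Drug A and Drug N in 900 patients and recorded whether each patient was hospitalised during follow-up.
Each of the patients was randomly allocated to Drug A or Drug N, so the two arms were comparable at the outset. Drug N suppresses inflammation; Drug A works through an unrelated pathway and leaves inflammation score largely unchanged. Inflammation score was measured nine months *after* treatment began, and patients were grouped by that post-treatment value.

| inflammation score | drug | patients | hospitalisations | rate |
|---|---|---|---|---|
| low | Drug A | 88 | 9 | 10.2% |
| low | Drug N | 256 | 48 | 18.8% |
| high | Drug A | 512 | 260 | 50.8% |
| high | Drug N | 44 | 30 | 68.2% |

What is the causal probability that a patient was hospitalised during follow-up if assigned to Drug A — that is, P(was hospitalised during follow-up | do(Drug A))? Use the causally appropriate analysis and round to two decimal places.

The distribution of inflammation score is itself part of what the drug does — it is an intermediate outcome. Holding it fixed would remove that part of the effect; the total effect is the pooled difference.
So P(outcome | do(Drug A)) is just the pooled rate for Drug A: 269/600 = 0.448.

0.45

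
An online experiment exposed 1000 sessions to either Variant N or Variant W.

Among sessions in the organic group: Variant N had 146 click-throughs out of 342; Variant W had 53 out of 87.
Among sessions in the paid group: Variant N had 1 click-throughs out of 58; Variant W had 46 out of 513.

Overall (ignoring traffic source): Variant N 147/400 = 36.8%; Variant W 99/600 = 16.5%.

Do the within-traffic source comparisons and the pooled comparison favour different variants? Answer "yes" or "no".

yes

Within each traffic source level (organic 42.7% vs 60.9%; paid 1.7% vs 9.0%), Variant W has the higher rate every time. Pooled: 36.8% vs 16.5% — Variant N has the higher rate overall. The two comparisons disagree.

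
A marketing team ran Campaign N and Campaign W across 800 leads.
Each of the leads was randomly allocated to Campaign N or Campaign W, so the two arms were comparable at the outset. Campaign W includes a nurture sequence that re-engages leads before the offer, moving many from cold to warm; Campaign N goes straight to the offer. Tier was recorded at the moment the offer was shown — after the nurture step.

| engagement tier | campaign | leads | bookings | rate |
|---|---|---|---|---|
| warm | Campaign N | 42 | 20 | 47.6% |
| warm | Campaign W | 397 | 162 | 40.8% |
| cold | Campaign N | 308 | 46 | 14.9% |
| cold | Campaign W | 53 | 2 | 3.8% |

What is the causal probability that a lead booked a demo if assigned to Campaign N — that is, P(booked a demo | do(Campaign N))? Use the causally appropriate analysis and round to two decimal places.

The engagement tier-specific comparison favours Campaign N throughout, but the pooled figures favour Campaign W. The question is whether to condition on engagement tier.
The distribution of engagement tier is itself part of what the campaign does — it is an intermediate outcome. Holding it fixed would remove that part of the effect; the total effect is the pooled difference.
So P(outcome | do(Campaign N)) is just the pooled rate for Campaign N: 66/350 = 0.189.

0.19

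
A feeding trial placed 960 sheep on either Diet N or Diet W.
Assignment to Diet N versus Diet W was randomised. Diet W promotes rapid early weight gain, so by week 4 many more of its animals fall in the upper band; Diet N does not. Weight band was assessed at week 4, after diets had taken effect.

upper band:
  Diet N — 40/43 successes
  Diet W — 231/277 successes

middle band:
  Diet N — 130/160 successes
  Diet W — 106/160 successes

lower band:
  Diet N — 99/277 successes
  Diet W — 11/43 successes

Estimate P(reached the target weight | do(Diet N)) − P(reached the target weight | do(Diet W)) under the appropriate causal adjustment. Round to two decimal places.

-0.16

The stratified and pooled comparisons disagree (Diet N wins within each week-4 weight band; Diet W wins overall), so the answer turns on the causal role of week-4 weight band.
Week-4 weight band is recorded after the diet and is itself shifted by it — it sits on the causal path from diet to outcome. Conditioning on a mediator would strip out part of the effect we want; the pooled comparison gives the total causal effect.
The causal difference is the pooled difference: 0.560 − 0.725 = -0.165.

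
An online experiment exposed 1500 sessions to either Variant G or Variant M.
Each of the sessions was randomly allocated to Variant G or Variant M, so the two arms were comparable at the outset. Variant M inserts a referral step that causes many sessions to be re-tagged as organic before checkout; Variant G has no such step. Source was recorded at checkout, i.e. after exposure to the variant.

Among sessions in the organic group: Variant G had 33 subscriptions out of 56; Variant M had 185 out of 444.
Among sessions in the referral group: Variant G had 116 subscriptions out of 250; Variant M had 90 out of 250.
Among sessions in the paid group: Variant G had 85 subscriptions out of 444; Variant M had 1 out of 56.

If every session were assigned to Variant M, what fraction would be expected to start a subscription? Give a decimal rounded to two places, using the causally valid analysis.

Variant G is higher inside every traffic source stratum but Variant M is higher in aggregate. Whether to stratify depends on how traffic source relates to the variant.
Stratifying would compare variants among sessions the variants themselves sorted into traffic source groups — a form of selection on an intermediate. The unconditioned pooled rates give the total causal effect.
So P(outcome | do(Variant M)) is just the pooled rate for Variant M: 276/750 = 0.368.

0.37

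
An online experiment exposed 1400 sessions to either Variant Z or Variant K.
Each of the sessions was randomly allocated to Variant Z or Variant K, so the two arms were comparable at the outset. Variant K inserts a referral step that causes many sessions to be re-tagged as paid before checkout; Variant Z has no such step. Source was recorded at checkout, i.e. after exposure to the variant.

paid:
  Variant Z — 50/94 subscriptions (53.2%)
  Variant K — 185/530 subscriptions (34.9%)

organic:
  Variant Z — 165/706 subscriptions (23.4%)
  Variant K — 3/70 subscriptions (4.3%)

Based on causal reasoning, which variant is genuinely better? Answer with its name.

Variant K

The traffic source-specific comparison favours Variant Z throughout, but the pooled figures favour Variant K. The question is whether to condition on traffic source.
Traffic source lies on the pathway variant → traffic source → outcome, so adjusting for it blocks the indirect effect. For the total causal effect of variant, use the unadjusted pooled rates.
Pooled: Variant Z 26.9% vs Variant K 31.3%; Variant K is higher overall.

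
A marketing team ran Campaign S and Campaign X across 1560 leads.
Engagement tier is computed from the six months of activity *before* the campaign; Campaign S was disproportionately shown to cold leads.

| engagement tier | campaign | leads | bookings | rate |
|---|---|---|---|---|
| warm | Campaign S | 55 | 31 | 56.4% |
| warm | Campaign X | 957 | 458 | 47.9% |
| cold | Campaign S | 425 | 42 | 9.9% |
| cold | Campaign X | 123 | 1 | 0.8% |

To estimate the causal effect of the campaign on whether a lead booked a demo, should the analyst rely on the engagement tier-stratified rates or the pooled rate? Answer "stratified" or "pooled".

stratified

The stratified and pooled comparisons disagree (Campaign S wins within each engagement tier; Campaign X wins overall), so the answer turns on the causal role of engagement tier.
Here engagement tier is a common cause — it drives both which campaign a case falls under and the outcome. The crude comparison mixes populations; the stratum-specific rates are the causally relevant ones.
Within each level — warm: 56.4% vs 47.9%; cold: 9.9% vs 0.8% — Campaign S is higher every time.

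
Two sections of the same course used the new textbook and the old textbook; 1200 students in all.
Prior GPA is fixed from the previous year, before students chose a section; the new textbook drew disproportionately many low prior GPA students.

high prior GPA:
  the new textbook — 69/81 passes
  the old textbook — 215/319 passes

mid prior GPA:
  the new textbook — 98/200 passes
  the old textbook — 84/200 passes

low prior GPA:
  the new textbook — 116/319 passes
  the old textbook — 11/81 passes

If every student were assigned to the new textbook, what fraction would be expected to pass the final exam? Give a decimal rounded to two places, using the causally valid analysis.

Within every prior GPA band level the new textbook has the higher rate, yet pooled the old textbook does — Simpson's reversal.
Prior GPA band satisfies the back-door criterion: it is not a descendant of the teaching method, and it blocks the spurious path from teaching method to outcome. Adjusting for it (i.e., using the within-prior GPA band rates) gives the causal effect.
Standardising the new textbook to the population prior GPA band mix: 0.333·69/81 + 0.333·98/200 + 0.333·116/319 = 0.568.

0.57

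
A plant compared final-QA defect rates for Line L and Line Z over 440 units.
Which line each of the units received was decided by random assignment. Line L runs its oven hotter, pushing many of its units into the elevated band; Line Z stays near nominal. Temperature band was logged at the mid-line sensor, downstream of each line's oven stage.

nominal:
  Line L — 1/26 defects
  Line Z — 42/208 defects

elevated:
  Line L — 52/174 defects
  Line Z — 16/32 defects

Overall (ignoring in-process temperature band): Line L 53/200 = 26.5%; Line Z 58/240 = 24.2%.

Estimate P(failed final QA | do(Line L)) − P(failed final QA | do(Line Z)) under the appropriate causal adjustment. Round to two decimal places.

+0.02

Stratifying would compare lines among units the lines themselves sorted into in-process temperature band groups — a form of selection on an intermediate. The unconditioned pooled rates give the total causal effect.
The causal difference is the pooled difference: 0.265 − 0.242 = +0.023.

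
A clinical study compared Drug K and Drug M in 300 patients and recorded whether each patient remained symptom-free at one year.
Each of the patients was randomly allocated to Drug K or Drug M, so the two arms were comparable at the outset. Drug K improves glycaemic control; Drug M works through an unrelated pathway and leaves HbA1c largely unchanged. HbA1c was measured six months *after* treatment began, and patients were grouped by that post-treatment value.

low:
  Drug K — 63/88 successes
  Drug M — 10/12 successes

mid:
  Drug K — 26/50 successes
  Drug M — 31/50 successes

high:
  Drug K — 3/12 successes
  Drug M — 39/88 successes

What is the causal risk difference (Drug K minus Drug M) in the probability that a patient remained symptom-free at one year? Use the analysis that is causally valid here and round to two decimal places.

+0.08

HbA1c lies on the pathway drug → HbA1c → outcome, so adjusting for it blocks the indirect effect. For the total causal effect of drug, use the unadjusted pooled rates.
The causal difference is the pooled difference: 0.613 − 0.533 = +0.080.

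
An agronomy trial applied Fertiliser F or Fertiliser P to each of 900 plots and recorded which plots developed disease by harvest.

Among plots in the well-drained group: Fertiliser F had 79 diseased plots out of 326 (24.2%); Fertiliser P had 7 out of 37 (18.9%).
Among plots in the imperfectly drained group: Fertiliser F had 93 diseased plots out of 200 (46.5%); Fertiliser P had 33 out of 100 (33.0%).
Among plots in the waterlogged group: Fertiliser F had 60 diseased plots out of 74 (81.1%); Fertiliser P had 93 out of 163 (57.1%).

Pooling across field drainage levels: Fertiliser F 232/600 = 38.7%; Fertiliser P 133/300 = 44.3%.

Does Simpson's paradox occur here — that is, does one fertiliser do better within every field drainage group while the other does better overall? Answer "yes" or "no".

Within each field drainage level (well-drained 24.2% vs 18.9%; imperfectly drained 46.5% vs 33.0%; waterlogged 81.1% vs 57.1%), Fertiliser P has the lower rate every time. Pooled: 38.7% vs 44.3% — Fertiliser F has the lower rate overall. The two comparisons disagree.

yes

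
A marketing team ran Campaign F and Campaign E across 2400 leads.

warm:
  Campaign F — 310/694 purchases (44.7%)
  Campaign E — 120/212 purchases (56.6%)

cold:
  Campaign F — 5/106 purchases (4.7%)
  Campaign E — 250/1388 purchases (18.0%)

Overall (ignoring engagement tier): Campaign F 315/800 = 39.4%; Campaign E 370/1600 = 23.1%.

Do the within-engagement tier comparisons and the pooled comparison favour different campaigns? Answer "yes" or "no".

Within each engagement tier level (warm 44.7% vs 56.6%; cold 4.7% vs 18.0%), Campaign E has the higher rate every time. Pooled: 39.4% vs 23.1% — Campaign F has the higher rate overall. The two comparisons disagree.

yes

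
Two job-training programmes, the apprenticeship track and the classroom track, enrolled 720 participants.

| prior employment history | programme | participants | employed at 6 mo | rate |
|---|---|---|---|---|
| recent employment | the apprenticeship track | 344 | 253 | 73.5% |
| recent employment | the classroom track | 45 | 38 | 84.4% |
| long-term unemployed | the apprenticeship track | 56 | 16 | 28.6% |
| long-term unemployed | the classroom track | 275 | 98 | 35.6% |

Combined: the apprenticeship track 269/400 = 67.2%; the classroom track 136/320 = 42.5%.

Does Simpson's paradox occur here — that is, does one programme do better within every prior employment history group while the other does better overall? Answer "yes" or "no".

Within each prior employment history level (recent employment 73.5% vs 84.4%; long-term unemployed 28.6% vs 35.6%), the classroom track has the higher rate every time. Pooled: 67.2% vs 42.5% — the apprenticeship track has the higher rate overall. The two comparisons disagree.

yes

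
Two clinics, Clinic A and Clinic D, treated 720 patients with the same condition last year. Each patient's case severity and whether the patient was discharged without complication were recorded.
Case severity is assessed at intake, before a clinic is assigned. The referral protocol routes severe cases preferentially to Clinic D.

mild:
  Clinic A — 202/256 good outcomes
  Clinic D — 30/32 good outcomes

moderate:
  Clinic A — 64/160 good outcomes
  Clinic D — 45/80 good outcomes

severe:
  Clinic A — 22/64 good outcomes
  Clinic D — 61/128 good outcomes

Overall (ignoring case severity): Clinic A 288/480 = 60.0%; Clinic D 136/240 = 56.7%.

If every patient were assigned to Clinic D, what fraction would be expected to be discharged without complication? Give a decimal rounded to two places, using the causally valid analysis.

0.69

Case severity differs across clinics for reasons unrelated to any effect of the clinic itself, and it separately predicts the outcome — a classic confounder. We must compare within case severity levels.
Standardising Clinic D to the population case severity mix: 0.400·30/32 + 0.333·45/80 + 0.267·61/128 = 0.690.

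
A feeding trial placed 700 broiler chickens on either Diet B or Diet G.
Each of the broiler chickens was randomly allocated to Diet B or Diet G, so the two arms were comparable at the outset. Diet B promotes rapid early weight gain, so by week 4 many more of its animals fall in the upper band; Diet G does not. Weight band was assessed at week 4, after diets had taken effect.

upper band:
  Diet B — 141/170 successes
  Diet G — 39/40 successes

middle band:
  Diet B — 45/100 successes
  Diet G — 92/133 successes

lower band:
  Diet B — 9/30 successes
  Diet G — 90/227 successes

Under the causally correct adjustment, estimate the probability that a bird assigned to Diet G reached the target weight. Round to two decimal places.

The distribution of week-4 weight band is itself part of what the diet does — it is an intermediate outcome. Holding it fixed would remove that part of the effect; the total effect is the pooled difference.
So P(outcome | do(Diet G)) is just the pooled rate for Diet G: 221/400 = 0.552.

0.55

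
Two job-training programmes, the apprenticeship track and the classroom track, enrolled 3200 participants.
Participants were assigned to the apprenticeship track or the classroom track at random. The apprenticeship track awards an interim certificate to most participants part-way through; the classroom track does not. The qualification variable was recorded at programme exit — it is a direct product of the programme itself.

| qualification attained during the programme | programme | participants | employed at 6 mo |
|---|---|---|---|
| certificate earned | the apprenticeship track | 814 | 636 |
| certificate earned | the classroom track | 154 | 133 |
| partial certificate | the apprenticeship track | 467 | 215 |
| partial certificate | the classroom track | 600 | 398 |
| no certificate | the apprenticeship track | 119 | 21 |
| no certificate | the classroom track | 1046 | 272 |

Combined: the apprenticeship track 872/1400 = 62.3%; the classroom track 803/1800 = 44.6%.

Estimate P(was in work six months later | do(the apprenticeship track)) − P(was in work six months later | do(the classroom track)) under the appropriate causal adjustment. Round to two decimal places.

+0.18

Qualification attained during the programme is downstream of the programme. One should not condition on a consequence of treatment, so the overall rates are the right comparison.
The causal difference is the pooled difference: 0.623 − 0.446 = +0.177.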